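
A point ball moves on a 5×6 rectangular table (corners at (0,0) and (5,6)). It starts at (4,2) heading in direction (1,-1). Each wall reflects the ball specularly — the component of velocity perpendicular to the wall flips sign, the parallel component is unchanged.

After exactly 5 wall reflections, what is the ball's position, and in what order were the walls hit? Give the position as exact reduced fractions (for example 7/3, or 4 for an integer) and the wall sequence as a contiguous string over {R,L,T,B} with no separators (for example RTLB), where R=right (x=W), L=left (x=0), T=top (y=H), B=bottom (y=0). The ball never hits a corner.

Final position: (5,3)
Wall sequence: RBLTR

1. t=1 → R at (5,1); v=(-1,-1)
2. t=1 → B at (4,0); v=(-1,1)
3. t=4 → L at (0,4); v=(1,1)
4. t=2 → T at (2,6); v=(1,-1)
5. t=3 → R at (5,3); v=(-1,-1)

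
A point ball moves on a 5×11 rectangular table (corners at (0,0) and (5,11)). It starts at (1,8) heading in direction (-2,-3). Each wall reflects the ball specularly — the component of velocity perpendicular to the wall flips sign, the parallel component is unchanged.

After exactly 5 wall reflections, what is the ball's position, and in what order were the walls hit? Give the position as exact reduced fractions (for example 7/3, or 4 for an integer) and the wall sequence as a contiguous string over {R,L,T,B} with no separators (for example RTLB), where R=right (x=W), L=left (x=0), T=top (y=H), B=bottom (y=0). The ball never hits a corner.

Final position: (5/3,11)
Wall sequence: LBRLT

1. t=1/2 → L at (0,13/2); v=(2,-3)
2. t=13/6 → B at (13/3,0); v=(2,3)
3. t=1/3 → R at (5,1); v=(-2,3)
4. t=5/2 → L at (0,17/2); v=(2,3)
5. t=5/6 → T at (5/3,11); v=(2,-3)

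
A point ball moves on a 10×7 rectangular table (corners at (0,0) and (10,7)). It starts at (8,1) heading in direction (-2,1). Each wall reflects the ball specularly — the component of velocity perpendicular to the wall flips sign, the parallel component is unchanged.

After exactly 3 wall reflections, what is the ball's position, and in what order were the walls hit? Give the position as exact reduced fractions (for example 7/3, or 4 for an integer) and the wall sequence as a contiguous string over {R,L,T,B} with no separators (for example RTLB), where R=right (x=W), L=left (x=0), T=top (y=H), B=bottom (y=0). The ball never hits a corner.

1. t=4 → L at (0,5); v=(2,1)
2. t=2 → T at (4,7); v=(2,-1)
3. t=3 → R at (10,4); v=(-2,-1)

Final position: (10,4)
Wall sequence: LTR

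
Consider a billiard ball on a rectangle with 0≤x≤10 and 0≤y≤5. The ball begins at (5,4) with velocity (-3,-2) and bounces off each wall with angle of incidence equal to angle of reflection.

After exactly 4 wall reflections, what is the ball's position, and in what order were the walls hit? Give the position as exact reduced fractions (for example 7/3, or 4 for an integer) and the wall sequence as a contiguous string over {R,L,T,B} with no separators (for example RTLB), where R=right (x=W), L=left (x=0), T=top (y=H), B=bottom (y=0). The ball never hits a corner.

1. t=5/3 → L at (0,2/3); v=(3,-2)
2. t=1/3 → B at (1,0); v=(3,2)
3. t=5/2 → T at (17/2,5); v=(3,-2)
4. t=1/2 → R at (10,4); v=(-3,-2)

Final position: (10,4)
Wall sequence: LBTR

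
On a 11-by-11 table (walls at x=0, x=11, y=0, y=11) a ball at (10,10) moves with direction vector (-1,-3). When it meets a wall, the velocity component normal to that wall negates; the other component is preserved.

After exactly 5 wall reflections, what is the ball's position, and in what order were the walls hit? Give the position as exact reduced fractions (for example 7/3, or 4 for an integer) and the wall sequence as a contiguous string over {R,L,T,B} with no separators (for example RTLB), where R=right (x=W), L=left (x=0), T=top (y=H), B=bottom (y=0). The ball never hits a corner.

Final position: (13/3,11)
Wall sequence: BTLBT

1. t=10/3 → B at (20/3,0); v=(-1,3)
2. t=11/3 → T at (3,11); v=(-1,-3)
3. t=3 → L at (0,2); v=(1,-3)
4. t=2/3 → B at (2/3,0); v=(1,3)
5. t=11/3 → T at (13/3,11); v=(1,-3)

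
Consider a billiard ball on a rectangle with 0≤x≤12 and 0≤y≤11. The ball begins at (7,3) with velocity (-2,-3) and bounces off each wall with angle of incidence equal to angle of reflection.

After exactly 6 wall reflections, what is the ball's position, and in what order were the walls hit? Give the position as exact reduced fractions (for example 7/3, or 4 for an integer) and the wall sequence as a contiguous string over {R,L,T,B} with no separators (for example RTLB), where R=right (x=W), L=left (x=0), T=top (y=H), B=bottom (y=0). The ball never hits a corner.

Final position: (7,11)
Wall sequence: BLTBRT

1. t=1 → B at (5,0); v=(-2,3)
2. t=5/2 → L at (0,15/2); v=(2,3)
3. t=7/6 → T at (7/3,11); v=(2,-3)
4. t=11/3 → B at (29/3,0); v=(2,3)
5. t=7/6 → R at (12,7/2); v=(-2,3)
6. t=5/2 → T at (7,11); v=(-2,-3)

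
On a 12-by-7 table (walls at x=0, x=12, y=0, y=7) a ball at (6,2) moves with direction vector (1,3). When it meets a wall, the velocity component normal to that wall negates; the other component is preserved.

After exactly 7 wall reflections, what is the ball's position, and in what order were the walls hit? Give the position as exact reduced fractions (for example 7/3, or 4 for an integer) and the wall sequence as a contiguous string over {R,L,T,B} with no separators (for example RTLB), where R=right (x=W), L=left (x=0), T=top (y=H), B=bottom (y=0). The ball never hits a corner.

Final position: (14/3,0)
Wall sequence: TBRTBTB

1. t=5/3 → T at (23/3,7); v=(1,-3)
2. t=7/3 → B at (10,0); v=(1,3)
3. t=2 → R at (12,6); v=(-1,3)
4. t=1/3 → T at (35/3,7); v=(-1,-3)
5. t=7/3 → B at (28/3,0); v=(-1,3)
6. t=7/3 → T at (7,7); v=(-1,-3)
7. t=7/3 → B at (14/3,0); v=(-1,3)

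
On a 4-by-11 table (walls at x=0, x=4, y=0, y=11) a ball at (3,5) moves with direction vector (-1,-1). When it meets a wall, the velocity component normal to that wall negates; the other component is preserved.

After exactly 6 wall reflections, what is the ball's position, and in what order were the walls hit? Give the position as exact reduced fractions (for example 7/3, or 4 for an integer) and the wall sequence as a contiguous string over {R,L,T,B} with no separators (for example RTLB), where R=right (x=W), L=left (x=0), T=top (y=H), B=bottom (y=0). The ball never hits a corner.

Final position: (3,11)
Wall sequence: LBRLRT

1. t=3 → L at (0,2); v=(1,-1)
2. t=2 → B at (2,0); v=(1,1)
3. t=2 → R at (4,2); v=(-1,1)
4. t=4 → L at (0,6); v=(1,1)
5. t=4 → R at (4,10); v=(-1,1)
6. t=1 → T at (3,11); v=(-1,-1)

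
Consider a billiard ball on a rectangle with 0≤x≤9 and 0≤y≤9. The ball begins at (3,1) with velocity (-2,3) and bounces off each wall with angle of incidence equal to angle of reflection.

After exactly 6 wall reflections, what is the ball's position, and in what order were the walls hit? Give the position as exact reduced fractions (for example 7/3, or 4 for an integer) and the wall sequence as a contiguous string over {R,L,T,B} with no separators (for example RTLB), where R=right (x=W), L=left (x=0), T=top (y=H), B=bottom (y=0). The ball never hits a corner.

Final position: (0,7/2)
Wall sequence: LTBRTL

1. t=3/2 → L at (0,11/2); v=(2,3)
2. t=7/6 → T at (7/3,9); v=(2,-3)
3. t=3 → B at (25/3,0); v=(2,3)
4. t=1/3 → R at (9,1); v=(-2,3)
5. t=8/3 → T at (11/3,9); v=(-2,-3)
6. t=11/6 → L at (0,7/2); v=(2,-3)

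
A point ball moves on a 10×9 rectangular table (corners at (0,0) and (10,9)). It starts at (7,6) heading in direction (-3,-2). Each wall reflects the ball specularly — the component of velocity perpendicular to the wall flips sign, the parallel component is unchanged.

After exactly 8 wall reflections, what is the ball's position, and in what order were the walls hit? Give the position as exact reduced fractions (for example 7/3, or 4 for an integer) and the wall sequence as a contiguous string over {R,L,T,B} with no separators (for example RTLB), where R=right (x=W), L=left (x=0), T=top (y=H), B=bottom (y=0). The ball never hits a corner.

Final position: (0,22/3)
Wall sequence: LBRTLBRL

1. t=7/3 → L at (0,4/3); v=(3,-2)
2. t=2/3 → B at (2,0); v=(3,2)
3. t=8/3 → R at (10,16/3); v=(-3,2)
4. t=11/6 → T at (9/2,9); v=(-3,-2)
5. t=3/2 → L at (0,6); v=(3,-2)
6. t=3 → B at (9,0); v=(3,2)
7. t=1/3 → R at (10,2/3); v=(-3,2)
8. t=10/3 → L at (0,22/3); v=(3,2)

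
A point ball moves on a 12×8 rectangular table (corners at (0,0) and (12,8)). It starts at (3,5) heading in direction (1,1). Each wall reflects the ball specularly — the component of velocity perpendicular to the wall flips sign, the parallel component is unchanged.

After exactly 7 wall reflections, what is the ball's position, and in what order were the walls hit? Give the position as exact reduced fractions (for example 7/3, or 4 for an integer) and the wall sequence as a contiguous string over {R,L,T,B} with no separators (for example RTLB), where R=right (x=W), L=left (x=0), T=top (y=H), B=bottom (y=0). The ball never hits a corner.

1. t=3 → T at (6,8); v=(1,-1)
2. t=6 → R at (12,2); v=(-1,-1)
3. t=2 → B at (10,0); v=(-1,1)
4. t=8 → T at (2,8); v=(-1,-1)
5. t=2 → L at (0,6); v=(1,-1)
6. t=6 → B at (6,0); v=(1,1)
7. t=6 → R at (12,6); v=(-1,1)

Final position: (12,6)
Wall sequence: TRBTLBR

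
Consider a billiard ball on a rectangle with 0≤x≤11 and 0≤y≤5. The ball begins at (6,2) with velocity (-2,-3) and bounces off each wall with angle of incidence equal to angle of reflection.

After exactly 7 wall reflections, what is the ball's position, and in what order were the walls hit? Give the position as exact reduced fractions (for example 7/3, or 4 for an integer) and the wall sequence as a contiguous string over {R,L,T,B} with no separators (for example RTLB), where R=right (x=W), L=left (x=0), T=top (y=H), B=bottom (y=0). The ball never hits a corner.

1. t=2/3 → B at (14/3,0); v=(-2,3)
2. t=5/3 → T at (4/3,5); v=(-2,-3)
3. t=2/3 → L at (0,3); v=(2,-3)
4. t=1 → B at (2,0); v=(2,3)
5. t=5/3 → T at (16/3,5); v=(2,-3)
6. t=5/3 → B at (26/3,0); v=(2,3)
7. t=7/6 → R at (11,7/2); v=(-2,3)

Final position: (11,7/2)
Wall sequence: BTLBTBR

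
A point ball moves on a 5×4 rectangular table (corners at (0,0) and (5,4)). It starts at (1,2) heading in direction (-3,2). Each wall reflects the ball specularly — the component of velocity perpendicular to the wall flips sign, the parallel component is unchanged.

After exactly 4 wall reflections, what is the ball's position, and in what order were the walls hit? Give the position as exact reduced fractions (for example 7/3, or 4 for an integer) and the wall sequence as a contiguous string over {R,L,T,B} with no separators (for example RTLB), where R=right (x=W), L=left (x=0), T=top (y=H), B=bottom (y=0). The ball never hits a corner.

Final position: (2,0)
Wall sequence: LTRB

1. t=1/3 → L at (0,8/3); v=(3,2)
2. t=2/3 → T at (2,4); v=(3,-2)
3. t=1 → R at (5,2); v=(-3,-2)
4. t=1 → B at (2,0); v=(-3,2)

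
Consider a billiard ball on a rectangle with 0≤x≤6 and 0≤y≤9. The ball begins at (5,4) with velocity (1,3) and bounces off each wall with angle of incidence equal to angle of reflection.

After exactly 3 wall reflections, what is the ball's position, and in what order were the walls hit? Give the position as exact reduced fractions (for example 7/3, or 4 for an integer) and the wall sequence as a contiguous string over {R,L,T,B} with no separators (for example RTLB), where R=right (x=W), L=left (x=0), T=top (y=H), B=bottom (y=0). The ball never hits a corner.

Final position: (7/3,0)
Wall sequence: RTB

1. t=1 → R at (6,7); v=(-1,3)
2. t=2/3 → T at (16/3,9); v=(-1,-3)
3. t=3 → B at (7/3,0); v=(-1,3)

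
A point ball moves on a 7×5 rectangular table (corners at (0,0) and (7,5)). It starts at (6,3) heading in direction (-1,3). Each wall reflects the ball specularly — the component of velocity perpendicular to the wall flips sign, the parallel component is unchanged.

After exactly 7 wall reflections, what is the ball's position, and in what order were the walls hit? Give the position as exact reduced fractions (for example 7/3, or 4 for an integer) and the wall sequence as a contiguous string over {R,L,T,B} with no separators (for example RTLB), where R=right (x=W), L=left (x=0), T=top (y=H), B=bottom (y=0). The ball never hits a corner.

1. t=2/3 → T at (16/3,5); v=(-1,-3)
2. t=5/3 → B at (11/3,0); v=(-1,3)
3. t=5/3 → T at (2,5); v=(-1,-3)
4. t=5/3 → B at (1/3,0); v=(-1,3)
5. t=1/3 → L at (0,1); v=(1,3)
6. t=4/3 → T at (4/3,5); v=(1,-3)
7. t=5/3 → B at (3,0); v=(1,3)

Final position: (3,0)
Wall sequence: TBTBLTB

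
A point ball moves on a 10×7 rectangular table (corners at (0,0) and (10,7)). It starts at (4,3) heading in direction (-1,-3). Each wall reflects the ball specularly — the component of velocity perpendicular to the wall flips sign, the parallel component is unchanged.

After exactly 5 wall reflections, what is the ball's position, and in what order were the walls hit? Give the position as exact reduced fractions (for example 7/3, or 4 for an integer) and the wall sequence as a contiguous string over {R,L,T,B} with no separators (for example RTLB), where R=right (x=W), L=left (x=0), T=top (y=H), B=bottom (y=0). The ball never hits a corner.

1. t=1 → B at (3,0); v=(-1,3)
2. t=7/3 → T at (2/3,7); v=(-1,-3)
3. t=2/3 → L at (0,5); v=(1,-3)
4. t=5/3 → B at (5/3,0); v=(1,3)
5. t=7/3 → T at (4,7); v=(1,-3)

Final position: (4,7)
Wall sequence: BTLBT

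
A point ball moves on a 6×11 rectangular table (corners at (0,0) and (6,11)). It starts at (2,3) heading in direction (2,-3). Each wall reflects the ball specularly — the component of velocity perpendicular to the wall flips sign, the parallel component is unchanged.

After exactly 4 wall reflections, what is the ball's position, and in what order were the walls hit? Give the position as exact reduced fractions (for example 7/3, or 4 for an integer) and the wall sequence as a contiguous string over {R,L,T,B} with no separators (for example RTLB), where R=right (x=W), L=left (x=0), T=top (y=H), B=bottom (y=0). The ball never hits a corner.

1. t=1 → B at (4,0); v=(2,3)
2. t=1 → R at (6,3); v=(-2,3)
3. t=8/3 → T at (2/3,11); v=(-2,-3)
4. t=1/3 → L at (0,10); v=(2,-3)

Final position: (0,10)
Wall sequence: BRTL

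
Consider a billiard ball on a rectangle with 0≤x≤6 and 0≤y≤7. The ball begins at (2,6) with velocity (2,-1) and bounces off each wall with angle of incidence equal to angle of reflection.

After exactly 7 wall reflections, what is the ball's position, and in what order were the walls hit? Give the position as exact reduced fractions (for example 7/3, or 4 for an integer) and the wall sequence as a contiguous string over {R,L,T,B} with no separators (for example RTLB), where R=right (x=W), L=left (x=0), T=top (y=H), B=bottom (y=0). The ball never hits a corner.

Final position: (6,6)
Wall sequence: RLBRLTR

1. t=2 → R at (6,4); v=(-2,-1)
2. t=3 → L at (0,1); v=(2,-1)
3. t=1 → B at (2,0); v=(2,1)
4. t=2 → R at (6,2); v=(-2,1)
5. t=3 → L at (0,5); v=(2,1)
6. t=2 → T at (4,7); v=(2,-1)
7. t=1 → R at (6,6); v=(-2,-1)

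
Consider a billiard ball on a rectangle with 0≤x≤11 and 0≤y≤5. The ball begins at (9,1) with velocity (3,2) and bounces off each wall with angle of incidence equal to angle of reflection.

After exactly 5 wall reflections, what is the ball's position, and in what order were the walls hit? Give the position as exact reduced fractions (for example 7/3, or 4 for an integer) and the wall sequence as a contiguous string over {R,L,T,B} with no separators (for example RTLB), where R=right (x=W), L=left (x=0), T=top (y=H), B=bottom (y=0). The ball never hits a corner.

Final position: (8,5)
Wall sequence: RTLBT

1. t=2/3 → R at (11,7/3); v=(-3,2)
2. t=4/3 → T at (7,5); v=(-3,-2)
3. t=7/3 → L at (0,1/3); v=(3,-2)
4. t=1/6 → B at (1/2,0); v=(3,2)
5. t=5/2 → T at (8,5); v=(3,-2)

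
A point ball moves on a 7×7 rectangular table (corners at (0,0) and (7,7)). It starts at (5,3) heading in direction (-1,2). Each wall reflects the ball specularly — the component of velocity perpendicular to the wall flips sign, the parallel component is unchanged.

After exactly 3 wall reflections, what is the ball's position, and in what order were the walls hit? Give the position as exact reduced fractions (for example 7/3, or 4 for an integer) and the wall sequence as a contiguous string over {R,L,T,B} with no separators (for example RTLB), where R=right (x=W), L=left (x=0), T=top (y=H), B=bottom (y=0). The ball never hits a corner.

Final position: (1/2,0)
Wall sequence: TLB

1. t=2 → T at (3,7); v=(-1,-2)
2. t=3 → L at (0,1); v=(1,-2)
3. t=1/2 → B at (1/2,0); v=(1,2)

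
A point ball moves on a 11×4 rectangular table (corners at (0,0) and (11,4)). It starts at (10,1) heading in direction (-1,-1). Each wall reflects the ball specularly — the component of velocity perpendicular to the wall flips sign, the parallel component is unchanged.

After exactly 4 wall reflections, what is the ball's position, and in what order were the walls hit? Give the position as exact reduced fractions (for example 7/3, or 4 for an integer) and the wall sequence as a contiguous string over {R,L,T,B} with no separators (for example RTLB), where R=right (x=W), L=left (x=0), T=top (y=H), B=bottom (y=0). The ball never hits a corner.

Final position: (0,1)
Wall sequence: BTBL

1. t=1 → B at (9,0); v=(-1,1)
2. t=4 → T at (5,4); v=(-1,-1)
3. t=4 → B at (1,0); v=(-1,1)
4. t=1 → L at (0,1); v=(1,1)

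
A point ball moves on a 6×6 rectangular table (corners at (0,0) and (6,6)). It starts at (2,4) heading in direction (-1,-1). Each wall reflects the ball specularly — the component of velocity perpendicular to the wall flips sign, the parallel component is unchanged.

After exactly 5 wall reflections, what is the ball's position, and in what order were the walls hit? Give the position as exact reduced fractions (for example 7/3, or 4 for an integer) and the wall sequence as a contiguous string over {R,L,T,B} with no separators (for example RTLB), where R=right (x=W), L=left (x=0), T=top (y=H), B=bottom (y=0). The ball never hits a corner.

Final position: (0,2)
Wall sequence: LBRTL

1. t=2 → L at (0,2); v=(1,-1)
2. t=2 → B at (2,0); v=(1,1)
3. t=4 → R at (6,4); v=(-1,1)
4. t=2 → T at (4,6); v=(-1,-1)
5. t=4 → L at (0,2); v=(1,-1)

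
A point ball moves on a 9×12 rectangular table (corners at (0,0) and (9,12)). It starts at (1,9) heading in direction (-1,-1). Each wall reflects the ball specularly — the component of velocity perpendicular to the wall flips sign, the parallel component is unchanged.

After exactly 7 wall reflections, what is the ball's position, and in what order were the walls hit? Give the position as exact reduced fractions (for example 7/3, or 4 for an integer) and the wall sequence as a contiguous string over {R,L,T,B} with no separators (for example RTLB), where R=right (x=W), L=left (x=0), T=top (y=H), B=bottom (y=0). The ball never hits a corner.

1. t=1 → L at (0,8); v=(1,-1)
2. t=8 → B at (8,0); v=(1,1)
3. t=1 → R at (9,1); v=(-1,1)
4. t=9 → L at (0,10); v=(1,1)
5. t=2 → T at (2,12); v=(1,-1)
6. t=7 → R at (9,5); v=(-1,-1)
7. t=5 → B at (4,0); v=(-1,1)

Final position: (4,0)
Wall sequence: LBRLTRB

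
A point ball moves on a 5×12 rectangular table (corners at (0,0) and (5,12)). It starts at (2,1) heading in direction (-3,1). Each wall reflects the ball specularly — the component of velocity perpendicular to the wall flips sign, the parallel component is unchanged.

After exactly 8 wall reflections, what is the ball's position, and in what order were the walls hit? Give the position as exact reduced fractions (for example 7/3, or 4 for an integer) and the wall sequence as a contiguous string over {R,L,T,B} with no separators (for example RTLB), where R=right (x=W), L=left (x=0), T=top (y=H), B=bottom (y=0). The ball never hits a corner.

Final position: (1,12)
Wall sequence: LRLRLRLT

1. t=2/3 → L at (0,5/3); v=(3,1)
2. t=5/3 → R at (5,10/3); v=(-3,1)
3. t=5/3 → L at (0,5); v=(3,1)
4. t=5/3 → R at (5,20/3); v=(-3,1)
5. t=5/3 → L at (0,25/3); v=(3,1)
6. t=5/3 → R at (5,10); v=(-3,1)
7. t=5/3 → L at (0,35/3); v=(3,1)
8. t=1/3 → T at (1,12); v=(3,-1)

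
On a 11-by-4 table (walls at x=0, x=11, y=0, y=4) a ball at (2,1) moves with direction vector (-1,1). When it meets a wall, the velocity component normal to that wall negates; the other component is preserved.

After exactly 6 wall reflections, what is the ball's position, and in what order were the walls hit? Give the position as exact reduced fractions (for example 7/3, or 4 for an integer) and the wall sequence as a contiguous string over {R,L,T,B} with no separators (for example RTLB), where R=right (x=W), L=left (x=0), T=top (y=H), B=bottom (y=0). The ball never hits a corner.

1. t=2 → L at (0,3); v=(1,1)
2. t=1 → T at (1,4); v=(1,-1)
3. t=4 → B at (5,0); v=(1,1)
4. t=4 → T at (9,4); v=(1,-1)
5. t=2 → R at (11,2); v=(-1,-1)
6. t=2 → B at (9,0); v=(-1,1)

Final position: (9,0)
Wall sequence: LTBTRB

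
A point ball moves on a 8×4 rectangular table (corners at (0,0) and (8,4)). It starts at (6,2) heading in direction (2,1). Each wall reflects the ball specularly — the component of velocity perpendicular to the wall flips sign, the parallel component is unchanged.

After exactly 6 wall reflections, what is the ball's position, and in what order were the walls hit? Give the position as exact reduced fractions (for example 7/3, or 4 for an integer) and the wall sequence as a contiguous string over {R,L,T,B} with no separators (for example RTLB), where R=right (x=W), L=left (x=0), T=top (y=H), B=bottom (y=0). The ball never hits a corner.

Final position: (6,4)
Wall sequence: RTLBRT

1. t=1 → R at (8,3); v=(-2,1)
2. t=1 → T at (6,4); v=(-2,-1)
3. t=3 → L at (0,1); v=(2,-1)
4. t=1 → B at (2,0); v=(2,1)
5. t=3 → R at (8,3); v=(-2,1)
6. t=1 → T at (6,4); v=(-2,-1)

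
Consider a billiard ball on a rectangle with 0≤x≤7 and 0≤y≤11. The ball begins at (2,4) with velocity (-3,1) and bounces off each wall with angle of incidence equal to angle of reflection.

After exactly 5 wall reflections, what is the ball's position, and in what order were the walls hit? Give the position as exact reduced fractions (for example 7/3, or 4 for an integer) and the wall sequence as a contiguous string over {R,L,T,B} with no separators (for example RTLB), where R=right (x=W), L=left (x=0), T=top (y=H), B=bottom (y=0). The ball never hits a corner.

Final position: (7,31/3)
Wall sequence: LRLTR

1. t=2/3 → L at (0,14/3); v=(3,1)
2. t=7/3 → R at (7,7); v=(-3,1)
3. t=7/3 → L at (0,28/3); v=(3,1)
4. t=5/3 → T at (5,11); v=(3,-1)
5. t=2/3 → R at (7,31/3); v=(-3,-1)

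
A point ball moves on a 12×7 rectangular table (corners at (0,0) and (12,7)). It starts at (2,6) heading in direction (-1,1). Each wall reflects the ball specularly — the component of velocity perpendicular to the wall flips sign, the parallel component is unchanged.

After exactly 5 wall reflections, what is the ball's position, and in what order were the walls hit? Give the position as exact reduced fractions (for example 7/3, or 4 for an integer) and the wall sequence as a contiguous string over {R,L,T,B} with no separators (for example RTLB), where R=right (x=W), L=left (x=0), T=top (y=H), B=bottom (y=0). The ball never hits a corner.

1. t=1 → T at (1,7); v=(-1,-1)
2. t=1 → L at (0,6); v=(1,-1)
3. t=6 → B at (6,0); v=(1,1)
4. t=6 → R at (12,6); v=(-1,1)
5. t=1 → T at (11,7); v=(-1,-1)

Final position: (11,7)
Wall sequence: TLBRT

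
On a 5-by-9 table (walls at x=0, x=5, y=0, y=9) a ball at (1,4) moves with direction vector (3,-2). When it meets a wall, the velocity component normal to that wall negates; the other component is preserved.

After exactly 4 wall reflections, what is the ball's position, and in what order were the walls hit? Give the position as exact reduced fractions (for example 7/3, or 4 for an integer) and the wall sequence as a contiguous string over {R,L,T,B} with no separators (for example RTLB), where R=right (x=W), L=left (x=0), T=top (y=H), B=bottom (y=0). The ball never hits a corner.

Final position: (5,16/3)
Wall sequence: RBLR

1. t=4/3 → R at (5,4/3); v=(-3,-2)
2. t=2/3 → B at (3,0); v=(-3,2)
3. t=1 → L at (0,2); v=(3,2)
4. t=5/3 → R at (5,16/3); v=(-3,2)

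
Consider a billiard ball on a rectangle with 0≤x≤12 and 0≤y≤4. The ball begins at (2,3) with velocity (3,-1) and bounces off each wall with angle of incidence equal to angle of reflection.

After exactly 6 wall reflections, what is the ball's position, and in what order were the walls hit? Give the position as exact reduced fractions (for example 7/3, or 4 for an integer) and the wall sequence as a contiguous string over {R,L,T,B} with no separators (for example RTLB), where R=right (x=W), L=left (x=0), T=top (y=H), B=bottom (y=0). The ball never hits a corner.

1. t=3 → B at (11,0); v=(3,1)
2. t=1/3 → R at (12,1/3); v=(-3,1)
3. t=11/3 → T at (1,4); v=(-3,-1)
4. t=1/3 → L at (0,11/3); v=(3,-1)
5. t=11/3 → B at (11,0); v=(3,1)
6. t=1/3 → R at (12,1/3); v=(-3,1)

Final position: (12,1/3)
Wall sequence: BRTLBR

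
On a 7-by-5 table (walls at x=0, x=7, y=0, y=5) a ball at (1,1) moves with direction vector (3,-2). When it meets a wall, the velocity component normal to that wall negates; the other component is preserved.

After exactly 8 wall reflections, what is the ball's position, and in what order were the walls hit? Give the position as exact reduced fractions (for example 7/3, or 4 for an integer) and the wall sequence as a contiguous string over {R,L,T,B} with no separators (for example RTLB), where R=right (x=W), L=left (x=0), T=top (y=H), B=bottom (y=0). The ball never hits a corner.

1. t=1/2 → B at (5/2,0); v=(3,2)
2. t=3/2 → R at (7,3); v=(-3,2)
3. t=1 → T at (4,5); v=(-3,-2)
4. t=4/3 → L at (0,7/3); v=(3,-2)
5. t=7/6 → B at (7/2,0); v=(3,2)
6. t=7/6 → R at (7,7/3); v=(-3,2)
7. t=4/3 → T at (3,5); v=(-3,-2)
8. t=1 → L at (0,3); v=(3,-2)

Final position: (0,3)
Wall sequence: BRTLBRTL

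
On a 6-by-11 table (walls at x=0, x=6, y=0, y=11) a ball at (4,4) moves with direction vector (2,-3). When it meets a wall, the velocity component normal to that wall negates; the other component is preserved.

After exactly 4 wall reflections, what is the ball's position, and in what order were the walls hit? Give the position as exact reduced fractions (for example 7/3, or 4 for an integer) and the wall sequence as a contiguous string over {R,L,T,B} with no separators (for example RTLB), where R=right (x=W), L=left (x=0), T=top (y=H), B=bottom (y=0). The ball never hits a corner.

Final position: (2,11)
Wall sequence: RBLT

1. t=1 → R at (6,1); v=(-2,-3)
2. t=1/3 → B at (16/3,0); v=(-2,3)
3. t=8/3 → L at (0,8); v=(2,3)
4. t=1 → T at (2,11); v=(2,-3)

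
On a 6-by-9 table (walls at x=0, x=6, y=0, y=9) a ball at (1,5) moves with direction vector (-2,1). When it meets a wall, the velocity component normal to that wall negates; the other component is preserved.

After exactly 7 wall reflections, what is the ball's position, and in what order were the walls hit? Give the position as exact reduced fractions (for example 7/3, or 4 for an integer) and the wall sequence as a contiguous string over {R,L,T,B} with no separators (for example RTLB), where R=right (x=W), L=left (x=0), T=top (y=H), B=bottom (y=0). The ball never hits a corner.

Final position: (1,0)
Wall sequence: LRTLRLB

1. t=1/2 → L at (0,11/2); v=(2,1)
2. t=3 → R at (6,17/2); v=(-2,1)
3. t=1/2 → T at (5,9); v=(-2,-1)
4. t=5/2 → L at (0,13/2); v=(2,-1)
5. t=3 → R at (6,7/2); v=(-2,-1)
6. t=3 → L at (0,1/2); v=(2,-1)
7. t=1/2 → B at (1,0); v=(2,1)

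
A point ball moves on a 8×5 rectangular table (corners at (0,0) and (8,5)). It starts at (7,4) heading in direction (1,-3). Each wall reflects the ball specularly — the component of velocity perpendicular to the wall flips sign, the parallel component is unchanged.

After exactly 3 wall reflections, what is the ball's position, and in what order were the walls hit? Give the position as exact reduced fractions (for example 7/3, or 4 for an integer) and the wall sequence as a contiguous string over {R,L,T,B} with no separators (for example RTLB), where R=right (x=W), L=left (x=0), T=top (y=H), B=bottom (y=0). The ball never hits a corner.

Final position: (6,5)
Wall sequence: RBT

1. t=1 → R at (8,1); v=(-1,-3)
2. t=1/3 → B at (23/3,0); v=(-1,3)
3. t=5/3 → T at (6,5); v=(-1,-3)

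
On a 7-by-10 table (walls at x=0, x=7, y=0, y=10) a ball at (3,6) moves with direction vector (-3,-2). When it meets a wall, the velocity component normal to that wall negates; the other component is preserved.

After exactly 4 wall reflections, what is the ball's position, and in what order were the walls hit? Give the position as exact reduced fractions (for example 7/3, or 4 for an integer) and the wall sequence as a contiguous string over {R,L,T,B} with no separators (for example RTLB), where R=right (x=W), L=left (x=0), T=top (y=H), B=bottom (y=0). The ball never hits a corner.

Final position: (0,16/3)
Wall sequence: LBRL

1. t=1 → L at (0,4); v=(3,-2)
2. t=2 → B at (6,0); v=(3,2)
3. t=1/3 → R at (7,2/3); v=(-3,2)
4. t=7/3 → L at (0,16/3); v=(3,2)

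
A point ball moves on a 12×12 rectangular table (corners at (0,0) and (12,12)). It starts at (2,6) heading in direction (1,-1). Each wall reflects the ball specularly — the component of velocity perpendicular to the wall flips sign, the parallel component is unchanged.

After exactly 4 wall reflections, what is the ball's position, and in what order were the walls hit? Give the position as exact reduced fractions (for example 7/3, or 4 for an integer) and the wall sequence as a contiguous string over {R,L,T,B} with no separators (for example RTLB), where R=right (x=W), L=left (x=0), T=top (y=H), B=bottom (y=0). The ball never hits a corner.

1. t=6 → B at (8,0); v=(1,1)
2. t=4 → R at (12,4); v=(-1,1)
3. t=8 → T at (4,12); v=(-1,-1)
4. t=4 → L at (0,8); v=(1,-1)

Final position: (0,8)
Wall sequence: BRTL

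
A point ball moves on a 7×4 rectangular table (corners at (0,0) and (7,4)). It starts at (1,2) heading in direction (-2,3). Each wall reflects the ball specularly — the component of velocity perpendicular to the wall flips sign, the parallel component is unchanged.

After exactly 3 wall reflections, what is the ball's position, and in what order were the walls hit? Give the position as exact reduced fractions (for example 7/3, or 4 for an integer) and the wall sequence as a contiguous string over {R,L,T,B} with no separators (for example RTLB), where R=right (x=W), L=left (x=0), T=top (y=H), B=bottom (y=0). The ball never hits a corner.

1. t=1/2 → L at (0,7/2); v=(2,3)
2. t=1/6 → T at (1/3,4); v=(2,-3)
3. t=4/3 → B at (3,0); v=(2,3)

Final position: (3,0)
Wall sequence: LTB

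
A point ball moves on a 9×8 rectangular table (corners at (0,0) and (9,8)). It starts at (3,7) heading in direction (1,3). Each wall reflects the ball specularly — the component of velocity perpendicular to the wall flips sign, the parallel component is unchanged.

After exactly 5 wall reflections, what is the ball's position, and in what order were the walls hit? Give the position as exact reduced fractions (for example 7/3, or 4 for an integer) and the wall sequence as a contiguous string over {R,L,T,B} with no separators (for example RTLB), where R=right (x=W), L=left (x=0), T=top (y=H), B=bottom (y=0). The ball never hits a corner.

1. t=1/3 → T at (10/3,8); v=(1,-3)
2. t=8/3 → B at (6,0); v=(1,3)
3. t=8/3 → T at (26/3,8); v=(1,-3)
4. t=1/3 → R at (9,7); v=(-1,-3)
5. t=7/3 → B at (20/3,0); v=(-1,3)

Final position: (20/3,0)
Wall sequence: TBTRB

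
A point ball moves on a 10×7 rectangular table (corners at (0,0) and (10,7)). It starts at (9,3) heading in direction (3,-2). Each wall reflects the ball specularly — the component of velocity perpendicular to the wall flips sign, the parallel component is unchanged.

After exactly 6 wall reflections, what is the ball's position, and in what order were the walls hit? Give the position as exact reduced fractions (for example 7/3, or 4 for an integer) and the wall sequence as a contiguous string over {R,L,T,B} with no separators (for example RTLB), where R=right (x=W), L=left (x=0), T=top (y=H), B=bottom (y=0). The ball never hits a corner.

1. t=1/3 → R at (10,7/3); v=(-3,-2)
2. t=7/6 → B at (13/2,0); v=(-3,2)
3. t=13/6 → L at (0,13/3); v=(3,2)
4. t=4/3 → T at (4,7); v=(3,-2)
5. t=2 → R at (10,3); v=(-3,-2)
6. t=3/2 → B at (11/2,0); v=(-3,2)

Final position: (11/2,0)
Wall sequence: RBLTRB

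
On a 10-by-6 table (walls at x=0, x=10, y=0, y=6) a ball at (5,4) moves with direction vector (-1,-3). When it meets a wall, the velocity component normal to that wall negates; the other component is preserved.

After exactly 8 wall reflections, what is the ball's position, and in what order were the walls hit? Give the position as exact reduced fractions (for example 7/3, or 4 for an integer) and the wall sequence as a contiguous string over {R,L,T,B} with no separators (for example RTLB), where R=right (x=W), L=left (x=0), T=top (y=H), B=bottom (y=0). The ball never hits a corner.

Final position: (25/3,0)
Wall sequence: BTLBTBTB

1. t=4/3 → B at (11/3,0); v=(-1,3)
2. t=2 → T at (5/3,6); v=(-1,-3)
3. t=5/3 → L at (0,1); v=(1,-3)
4. t=1/3 → B at (1/3,0); v=(1,3)
5. t=2 → T at (7/3,6); v=(1,-3)
6. t=2 → B at (13/3,0); v=(1,3)
7. t=2 → T at (19/3,6); v=(1,-3)
8. t=2 → B at (25/3,0); v=(1,3)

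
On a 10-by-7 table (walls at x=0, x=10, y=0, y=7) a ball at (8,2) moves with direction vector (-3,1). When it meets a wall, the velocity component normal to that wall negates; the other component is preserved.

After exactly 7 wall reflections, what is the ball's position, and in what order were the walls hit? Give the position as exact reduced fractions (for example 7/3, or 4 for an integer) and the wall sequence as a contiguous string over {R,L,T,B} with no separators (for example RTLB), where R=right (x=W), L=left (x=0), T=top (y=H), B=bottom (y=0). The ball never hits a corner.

Final position: (0,4)
Wall sequence: LTRLBRL

1. t=8/3 → L at (0,14/3); v=(3,1)
2. t=7/3 → T at (7,7); v=(3,-1)
3. t=1 → R at (10,6); v=(-3,-1)
4. t=10/3 → L at (0,8/3); v=(3,-1)
5. t=8/3 → B at (8,0); v=(3,1)
6. t=2/3 → R at (10,2/3); v=(-3,1)
7. t=10/3 → L at (0,4); v=(3,1)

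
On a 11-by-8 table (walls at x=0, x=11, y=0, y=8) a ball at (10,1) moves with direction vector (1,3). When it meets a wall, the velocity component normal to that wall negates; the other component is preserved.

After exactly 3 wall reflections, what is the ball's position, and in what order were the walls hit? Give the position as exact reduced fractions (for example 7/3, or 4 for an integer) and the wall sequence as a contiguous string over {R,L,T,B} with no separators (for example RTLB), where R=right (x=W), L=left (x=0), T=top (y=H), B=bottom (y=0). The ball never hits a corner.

1. t=1 → R at (11,4); v=(-1,3)
2. t=4/3 → T at (29/3,8); v=(-1,-3)
3. t=8/3 → B at (7,0); v=(-1,3)

Final position: (7,0)
Wall sequence: RTB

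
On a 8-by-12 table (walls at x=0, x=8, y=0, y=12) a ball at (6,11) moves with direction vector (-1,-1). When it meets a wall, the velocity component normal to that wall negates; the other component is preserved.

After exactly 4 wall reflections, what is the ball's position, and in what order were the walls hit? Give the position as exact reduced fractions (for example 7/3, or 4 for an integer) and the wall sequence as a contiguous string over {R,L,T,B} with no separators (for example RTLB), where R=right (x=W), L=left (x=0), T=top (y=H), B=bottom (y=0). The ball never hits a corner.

Final position: (0,11)
Wall sequence: LBRL

1. t=6 → L at (0,5); v=(1,-1)
2. t=5 → B at (5,0); v=(1,1)
3. t=3 → R at (8,3); v=(-1,1)
4. t=8 → L at (0,11); v=(1,1)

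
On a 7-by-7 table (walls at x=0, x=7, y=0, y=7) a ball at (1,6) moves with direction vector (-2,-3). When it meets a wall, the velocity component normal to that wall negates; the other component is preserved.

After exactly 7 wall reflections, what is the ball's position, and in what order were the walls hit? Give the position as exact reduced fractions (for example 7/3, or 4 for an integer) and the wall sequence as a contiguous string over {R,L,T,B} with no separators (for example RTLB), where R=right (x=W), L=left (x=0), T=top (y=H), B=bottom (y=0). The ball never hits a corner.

1. t=1/2 → L at (0,9/2); v=(2,-3)
2. t=3/2 → B at (3,0); v=(2,3)
3. t=2 → R at (7,6); v=(-2,3)
4. t=1/3 → T at (19/3,7); v=(-2,-3)
5. t=7/3 → B at (5/3,0); v=(-2,3)
6. t=5/6 → L at (0,5/2); v=(2,3)
7. t=3/2 → T at (3,7); v=(2,-3)

Final position: (3,7)
Wall sequence: LBRTBLT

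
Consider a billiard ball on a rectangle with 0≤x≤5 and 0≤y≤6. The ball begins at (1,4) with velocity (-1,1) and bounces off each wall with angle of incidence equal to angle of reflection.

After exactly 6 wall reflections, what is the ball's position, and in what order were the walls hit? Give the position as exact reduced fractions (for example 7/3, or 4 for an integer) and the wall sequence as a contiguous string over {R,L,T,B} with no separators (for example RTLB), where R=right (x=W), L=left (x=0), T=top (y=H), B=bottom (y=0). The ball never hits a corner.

1. t=1 → L at (0,5); v=(1,1)
2. t=1 → T at (1,6); v=(1,-1)
3. t=4 → R at (5,2); v=(-1,-1)
4. t=2 → B at (3,0); v=(-1,1)
5. t=3 → L at (0,3); v=(1,1)
6. t=3 → T at (3,6); v=(1,-1)

Final position: (3,6)
Wall sequence: LTRBLT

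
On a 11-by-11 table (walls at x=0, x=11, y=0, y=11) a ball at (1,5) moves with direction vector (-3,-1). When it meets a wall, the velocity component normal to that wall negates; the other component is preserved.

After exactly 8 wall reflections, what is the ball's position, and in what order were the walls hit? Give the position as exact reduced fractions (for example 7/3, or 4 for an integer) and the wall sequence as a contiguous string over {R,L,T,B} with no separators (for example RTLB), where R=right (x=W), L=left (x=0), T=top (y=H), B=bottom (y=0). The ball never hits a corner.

Final position: (11,25/3)
Wall sequence: LRBLRLTR

1. t=1/3 → L at (0,14/3); v=(3,-1)
2. t=11/3 → R at (11,1); v=(-3,-1)
3. t=1 → B at (8,0); v=(-3,1)
4. t=8/3 → L at (0,8/3); v=(3,1)
5. t=11/3 → R at (11,19/3); v=(-3,1)
6. t=11/3 → L at (0,10); v=(3,1)
7. t=1 → T at (3,11); v=(3,-1)
8. t=8/3 → R at (11,25/3); v=(-3,-1)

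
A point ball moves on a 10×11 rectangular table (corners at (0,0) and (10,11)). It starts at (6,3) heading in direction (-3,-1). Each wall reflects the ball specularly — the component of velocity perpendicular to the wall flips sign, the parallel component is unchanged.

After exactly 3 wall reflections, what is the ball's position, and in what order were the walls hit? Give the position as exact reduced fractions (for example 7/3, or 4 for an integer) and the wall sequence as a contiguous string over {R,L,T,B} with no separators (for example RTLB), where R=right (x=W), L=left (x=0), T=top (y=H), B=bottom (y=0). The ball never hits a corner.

Final position: (10,7/3)
Wall sequence: LBR

1. t=2 → L at (0,1); v=(3,-1)
2. t=1 → B at (3,0); v=(3,1)
3. t=7/3 → R at (10,7/3); v=(-3,1)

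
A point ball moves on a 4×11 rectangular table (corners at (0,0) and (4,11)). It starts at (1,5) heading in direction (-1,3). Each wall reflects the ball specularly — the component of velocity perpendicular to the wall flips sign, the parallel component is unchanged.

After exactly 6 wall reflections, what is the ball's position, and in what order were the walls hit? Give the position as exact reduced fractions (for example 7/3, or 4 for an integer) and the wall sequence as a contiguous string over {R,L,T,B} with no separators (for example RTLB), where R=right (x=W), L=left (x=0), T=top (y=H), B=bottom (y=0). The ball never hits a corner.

Final position: (1/3,11)
Wall sequence: LTRBLT

1. t=1 → L at (0,8); v=(1,3)
2. t=1 → T at (1,11); v=(1,-3)
3. t=3 → R at (4,2); v=(-1,-3)
4. t=2/3 → B at (10/3,0); v=(-1,3)
5. t=10/3 → L at (0,10); v=(1,3)
6. t=1/3 → T at (1/3,11); v=(1,-3)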